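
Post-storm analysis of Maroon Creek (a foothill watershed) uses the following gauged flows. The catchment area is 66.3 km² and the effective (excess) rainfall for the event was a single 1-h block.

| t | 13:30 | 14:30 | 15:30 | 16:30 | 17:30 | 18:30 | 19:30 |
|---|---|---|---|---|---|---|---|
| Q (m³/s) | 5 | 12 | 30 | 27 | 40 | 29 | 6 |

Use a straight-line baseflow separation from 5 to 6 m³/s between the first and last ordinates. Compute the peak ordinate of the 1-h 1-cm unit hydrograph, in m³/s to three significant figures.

U_p ≈ 57.2 m³/s

Direct runoff: 0.00, 6.83, 24.67, 21.50, 34.33, 23.17, 0.00 m³/s; ΣQ_DR = 110.5 m³/s, peak = 34.33 m³/s.
Runoff depth d = ΣQ_DR·Δt / A = 110.5 × 3600 / (66.3 km²) = 6.000 mm.
The 1-cm UH is the DRH scaled by (10 mm)/d, so U_p = 34.33 × 10/6.000 = 57.2 m³/s.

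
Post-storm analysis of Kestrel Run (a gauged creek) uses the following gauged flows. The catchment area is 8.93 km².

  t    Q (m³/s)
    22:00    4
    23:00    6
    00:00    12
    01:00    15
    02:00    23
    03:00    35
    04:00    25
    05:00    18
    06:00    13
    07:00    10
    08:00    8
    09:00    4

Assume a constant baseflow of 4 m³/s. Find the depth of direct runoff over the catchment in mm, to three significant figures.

Direct runoff: 0.0, 2.0, 8.0, 11.0, 19.0, 31.0, 21.0, 14.0, 9.0, 6.0, 4.0, 0.0 m³/s; ΣQ_DR = 125.0 m³/s.
V = ΣQ_DR · Δt = 125.0 × 3600 s = 4.500 × 10^5 m³.
Over A = 8.93 km², depth = V / A = 50.4 mm.

d ≈ 50.4 mm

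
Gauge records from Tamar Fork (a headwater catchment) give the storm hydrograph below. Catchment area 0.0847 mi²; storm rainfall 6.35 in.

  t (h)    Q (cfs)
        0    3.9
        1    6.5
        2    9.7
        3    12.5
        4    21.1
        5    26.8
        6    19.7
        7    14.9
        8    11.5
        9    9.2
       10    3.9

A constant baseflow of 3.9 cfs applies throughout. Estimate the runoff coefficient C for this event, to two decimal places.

C ≈ 0.28

ΣQ_DR = 96.80 cfs; V = ΣQ_DR·Δt = 3.485 × 10^5 ft³.
Runoff depth d = V / A = 1.771 in.
C = d / P = 1.771 / 6.35 = 0.28.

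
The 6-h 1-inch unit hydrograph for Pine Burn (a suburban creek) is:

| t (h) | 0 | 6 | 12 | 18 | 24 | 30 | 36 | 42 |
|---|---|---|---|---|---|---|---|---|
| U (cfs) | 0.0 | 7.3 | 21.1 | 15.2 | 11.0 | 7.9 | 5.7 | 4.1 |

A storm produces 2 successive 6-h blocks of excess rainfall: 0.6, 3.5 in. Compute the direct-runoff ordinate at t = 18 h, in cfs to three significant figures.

By discrete convolution, Q_j = Σ (P_i / 1 in) · U_{j−i}.
At t = 18 h (j=3): Q = (0.6/1)·15.2 + (3.5/1)·21.1 = 83.0 cfs.

Q ≈ 83.0 cfs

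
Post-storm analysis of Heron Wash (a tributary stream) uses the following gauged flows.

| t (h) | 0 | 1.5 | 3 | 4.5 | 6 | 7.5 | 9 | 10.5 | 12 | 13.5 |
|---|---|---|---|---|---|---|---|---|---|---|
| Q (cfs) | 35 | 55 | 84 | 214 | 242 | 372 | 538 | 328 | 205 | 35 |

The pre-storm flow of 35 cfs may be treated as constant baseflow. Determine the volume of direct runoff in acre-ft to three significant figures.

V ≈ 218 acre-ft

Direct-runoff ordinates (Q − Q_b): 0.0, 20.0, 49.0, 179.0, 207.0, 337.0, 503.0, 293.0, 170.0, 0.0 cfs.
ΣQ_DR = 1758 cfs.
With Δt = 1.5 h = 5400 s, V = ΣQ_DR · Δt = 1758 × 5400 = 9.49 × 10^6 ft³ = 218 acre-ft.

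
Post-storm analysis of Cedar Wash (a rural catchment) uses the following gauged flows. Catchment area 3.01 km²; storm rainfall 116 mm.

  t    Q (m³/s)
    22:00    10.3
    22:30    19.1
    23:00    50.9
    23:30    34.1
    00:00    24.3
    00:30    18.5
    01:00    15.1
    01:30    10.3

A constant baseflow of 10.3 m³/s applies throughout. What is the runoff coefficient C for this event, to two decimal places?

C ≈ 0.52

ΣQ_DR = 100.2 m³/s; V = ΣQ_DR·Δt = 1.804 × 10^5 m³.
Runoff depth d = V / A = 59.92 mm.
C = d / P = 59.92 / 116 = 0.52.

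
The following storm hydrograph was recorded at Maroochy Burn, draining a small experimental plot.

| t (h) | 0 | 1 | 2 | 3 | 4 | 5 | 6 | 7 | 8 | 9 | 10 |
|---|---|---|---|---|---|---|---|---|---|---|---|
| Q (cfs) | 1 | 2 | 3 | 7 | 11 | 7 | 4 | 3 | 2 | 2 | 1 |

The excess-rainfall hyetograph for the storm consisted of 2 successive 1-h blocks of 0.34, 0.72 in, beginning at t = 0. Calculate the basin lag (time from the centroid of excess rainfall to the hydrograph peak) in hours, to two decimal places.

t_L ≈ 2.82 h

Centroid of excess rainfall: t_c = Σ P_i·t̄_i / ΣP_i = 1.1792 h (block centres at 0.5, 1.5 h).
Hydrograph peak occurs at t = 4 h, so basin lag t_L = 4 − 1.1792 = 2.82 h.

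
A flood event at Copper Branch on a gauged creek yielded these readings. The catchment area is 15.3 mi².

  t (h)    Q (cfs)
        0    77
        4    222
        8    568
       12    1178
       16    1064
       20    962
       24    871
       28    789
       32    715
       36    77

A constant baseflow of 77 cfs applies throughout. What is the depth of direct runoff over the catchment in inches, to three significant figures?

Direct runoff: 0.0, 145.0, 491.0, 1101.0, 987.0, 885.0, 794.0, 712.0, 638.0, 0.0 cfs; ΣQ_DR = 5753 cfs.
V = ΣQ_DR · Δt = 5753 × 14400 s = 8.284 × 10^7 ft³.
Over A = 15.3 mi², depth = V / A = 2.33 in.

d ≈ 2.33 in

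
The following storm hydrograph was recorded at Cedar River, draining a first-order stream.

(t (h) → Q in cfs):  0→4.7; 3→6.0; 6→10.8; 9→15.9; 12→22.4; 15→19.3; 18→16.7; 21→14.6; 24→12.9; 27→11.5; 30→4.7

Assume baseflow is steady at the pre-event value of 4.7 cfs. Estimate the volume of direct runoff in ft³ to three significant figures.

Direct-runoff ordinates (Q − Q_b): 0.0, 1.3, 6.1, 11.2, 17.7, 14.6, 12.0, 9.9, 8.2, 6.8, 0.0 cfs.
ΣQ_DR = 87.80 cfs.
With Δt = 3 h = 10800 s, V = ΣQ_DR · Δt = 87.80 × 10800 = 9.48 × 10^5 ft³.

V ≈ 9.48 × 10^5 ft³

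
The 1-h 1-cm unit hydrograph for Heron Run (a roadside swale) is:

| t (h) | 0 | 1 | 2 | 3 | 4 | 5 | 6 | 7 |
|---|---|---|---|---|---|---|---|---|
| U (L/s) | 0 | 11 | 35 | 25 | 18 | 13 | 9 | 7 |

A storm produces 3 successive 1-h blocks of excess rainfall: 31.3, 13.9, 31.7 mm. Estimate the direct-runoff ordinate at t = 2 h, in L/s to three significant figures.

Q ≈ 125 L/s

By discrete convolution, Q_j = Σ (P_i / 10 mm) · U_{j−i}.
At t = 2 h (j=2): Q = (31.3/10)·35 + (13.9/10)·11 + (31.7/10)·0 = 125 L/s.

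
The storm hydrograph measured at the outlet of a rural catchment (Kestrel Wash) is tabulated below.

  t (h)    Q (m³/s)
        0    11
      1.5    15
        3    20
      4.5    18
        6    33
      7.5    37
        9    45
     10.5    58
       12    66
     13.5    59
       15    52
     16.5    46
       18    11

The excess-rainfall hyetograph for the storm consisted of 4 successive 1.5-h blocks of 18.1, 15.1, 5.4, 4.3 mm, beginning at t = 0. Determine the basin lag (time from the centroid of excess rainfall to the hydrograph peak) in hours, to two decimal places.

t_L ≈ 9.89 h

Centroid of excess rainfall: t_c = Σ P_i·t̄_i / ΣP_i = 2.1066 h (block centres at 0.75, 2.25, 3.75, 5.25 h).
Hydrograph peak occurs at t = 12 h, so basin lag t_L = 12 − 2.1066 = 9.89 h.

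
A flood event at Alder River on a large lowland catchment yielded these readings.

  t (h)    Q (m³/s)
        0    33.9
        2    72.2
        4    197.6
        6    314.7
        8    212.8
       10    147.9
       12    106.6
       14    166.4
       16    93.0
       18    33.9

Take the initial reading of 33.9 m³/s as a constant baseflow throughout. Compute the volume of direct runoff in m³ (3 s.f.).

V ≈ 7.49 × 10^6 m³

Direct-runoff ordinates (Q − Q_b): 0.0, 38.3, 163.7, 280.8, 178.9, 114.0, 72.7, 132.5, 59.1, 0.0 m³/s.
ΣQ_DR = 1040 m³/s.
With Δt = 2 h = 7200 s, V = ΣQ_DR · Δt = 1040 × 7200 = 7.49 × 10^6 m³.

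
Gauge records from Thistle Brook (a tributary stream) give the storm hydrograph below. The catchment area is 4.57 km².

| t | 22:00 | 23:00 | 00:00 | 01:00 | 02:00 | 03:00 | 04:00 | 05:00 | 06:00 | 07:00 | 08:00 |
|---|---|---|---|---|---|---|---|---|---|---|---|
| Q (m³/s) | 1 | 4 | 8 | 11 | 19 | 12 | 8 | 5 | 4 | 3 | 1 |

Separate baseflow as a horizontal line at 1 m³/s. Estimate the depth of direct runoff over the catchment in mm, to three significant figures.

d ≈ 51.2 mm

Direct runoff: 0.0, 3.0, 7.0, 10.0, 18.0, 11.0, 7.0, 4.0, 3.0, 2.0, 0.0 m³/s; ΣQ_DR = 65.00 m³/s.
V = ΣQ_DR · Δt = 65.00 × 3600 s = 2.340 × 10^5 m³.
Over A = 4.57 km², depth = V / A = 51.2 mm.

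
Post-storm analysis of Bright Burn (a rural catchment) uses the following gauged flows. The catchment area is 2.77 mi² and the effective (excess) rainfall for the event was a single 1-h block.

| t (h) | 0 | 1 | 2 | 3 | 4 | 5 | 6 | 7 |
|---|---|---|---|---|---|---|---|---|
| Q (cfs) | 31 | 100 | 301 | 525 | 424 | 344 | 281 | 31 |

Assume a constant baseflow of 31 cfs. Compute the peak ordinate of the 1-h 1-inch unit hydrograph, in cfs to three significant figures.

Direct runoff: 0.0, 69.0, 270.0, 494.0, 393.0, 313.0, 250.0, 0.0 cfs; ΣQ_DR = 1789 cfs, peak = 494.0 cfs.
Runoff depth d = ΣQ_DR·Δt / A = 1789 × 3600 / (2.77 mi²) = 1.001 in.
The 1-inch UH is the DRH scaled by (1 in)/d, so U_p = 494.0 × 1/1.001 = 494 cfs.

U_p ≈ 494 cfs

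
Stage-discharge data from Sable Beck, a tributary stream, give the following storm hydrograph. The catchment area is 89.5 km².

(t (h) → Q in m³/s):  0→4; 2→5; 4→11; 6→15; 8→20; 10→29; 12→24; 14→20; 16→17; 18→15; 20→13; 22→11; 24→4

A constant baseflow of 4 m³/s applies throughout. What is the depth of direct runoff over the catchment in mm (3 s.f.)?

Direct runoff: 0.0, 1.0, 7.0, 11.0, 16.0, 25.0, 20.0, 16.0, 13.0, 11.0, 9.0, 7.0, 0.0 m³/s; ΣQ_DR = 136.0 m³/s.
V = ΣQ_DR · Δt = 136.0 × 7200 s = 9.792 × 10^5 m³.
Over A = 89.5 km², depth = V / A = 10.9 mm.

d ≈ 10.9 mm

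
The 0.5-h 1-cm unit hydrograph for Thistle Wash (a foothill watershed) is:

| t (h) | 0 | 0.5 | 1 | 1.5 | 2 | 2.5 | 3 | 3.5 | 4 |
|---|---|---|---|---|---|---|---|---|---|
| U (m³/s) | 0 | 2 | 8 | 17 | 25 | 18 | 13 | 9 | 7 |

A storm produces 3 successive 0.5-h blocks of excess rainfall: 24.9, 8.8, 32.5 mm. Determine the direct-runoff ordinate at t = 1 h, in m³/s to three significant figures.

By discrete convolution, Q_j = Σ (P_i / 10 mm) · U_{j−i}.
At t = 1 h (j=2): Q = (24.9/10)·8 + (8.8/10)·2 + (32.5/10)·0 = 21.7 m³/s.

Q ≈ 21.7 m³/s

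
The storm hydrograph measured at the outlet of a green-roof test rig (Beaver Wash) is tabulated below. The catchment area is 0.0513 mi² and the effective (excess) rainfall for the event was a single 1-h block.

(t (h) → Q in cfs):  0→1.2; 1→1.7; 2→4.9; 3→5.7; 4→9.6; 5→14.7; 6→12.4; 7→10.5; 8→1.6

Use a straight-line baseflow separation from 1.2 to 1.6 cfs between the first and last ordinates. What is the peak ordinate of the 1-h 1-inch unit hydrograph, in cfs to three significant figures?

Direct runoff: 0.00, 0.45, 3.60, 4.35, 8.20, 13.25, 10.90, 8.95, 0.00 cfs; ΣQ_DR = 49.70 cfs, peak = 13.25 cfs.
Runoff depth d = ΣQ_DR·Δt / A = 49.70 × 3600 / (0.0513 mi²) = 1.501 in.
The 1-inch UH is the DRH scaled by (1 in)/d, so U_p = 13.25 × 1/1.501 = 8.83 cfs.

U_p ≈ 8.83 cfs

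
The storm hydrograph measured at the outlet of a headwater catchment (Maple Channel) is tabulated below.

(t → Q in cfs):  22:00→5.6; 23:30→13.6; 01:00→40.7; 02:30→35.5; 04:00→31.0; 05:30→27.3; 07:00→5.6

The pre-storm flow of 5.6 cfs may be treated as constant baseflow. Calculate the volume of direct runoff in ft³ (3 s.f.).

Direct-runoff ordinates (Q − Q_b): 0.0, 8.0, 35.1, 29.9, 25.4, 21.7, 0.0 cfs.
ΣQ_DR = 120.1 cfs.
With Δt = 1.5 h = 5400 s, V = ΣQ_DR · Δt = 120.1 × 5400 = 6.49 × 10^5 ft³.

V ≈ 6.49 × 10^5 ft³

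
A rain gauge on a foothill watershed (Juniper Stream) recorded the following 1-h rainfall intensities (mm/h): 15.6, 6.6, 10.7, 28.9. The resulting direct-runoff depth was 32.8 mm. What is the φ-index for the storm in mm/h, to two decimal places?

φ ≈ 7.47 mm/h

Only the 3 blocks with intensity above φ contribute runoff: 15.6, 10.7, 28.9 mm/h.
Σ(I−φ)·Δt = d  ⇒  (15.6+10.7+28.9 − 3φ)·1 = 32.8
φ = (55.20 − 32.8/1) / 3 = 7.47 mm/h.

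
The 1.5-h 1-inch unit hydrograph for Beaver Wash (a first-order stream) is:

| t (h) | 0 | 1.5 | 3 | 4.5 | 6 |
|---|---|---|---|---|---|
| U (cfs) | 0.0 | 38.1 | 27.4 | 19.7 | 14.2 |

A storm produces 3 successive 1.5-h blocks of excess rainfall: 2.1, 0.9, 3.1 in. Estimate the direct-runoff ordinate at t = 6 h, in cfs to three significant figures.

By discrete convolution, Q_j = Σ (P_i / 1 in) · U_{j−i}.
At t = 6 h (j=4): Q = (2.1/1)·14.2 + (0.9/1)·19.7 + (3.1/1)·27.4 = 132 cfs.

Q ≈ 132 cfs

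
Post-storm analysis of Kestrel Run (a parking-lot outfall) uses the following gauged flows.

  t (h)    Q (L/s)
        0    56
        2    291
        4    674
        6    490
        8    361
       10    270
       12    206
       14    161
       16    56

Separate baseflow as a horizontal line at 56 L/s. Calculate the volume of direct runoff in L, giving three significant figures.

V ≈ 1.48 × 10^7 L

Direct-runoff ordinates (Q − Q_b): 0.0, 235.0, 618.0, 434.0, 305.0, 214.0, 150.0, 105.0, 0.0 L/s.
ΣQ_DR = 2061 L/s.
With Δt = 2 h = 7200 s, V = ΣQ_DR · Δt = 2061 × 7200 = 1.48 × 10^7 L.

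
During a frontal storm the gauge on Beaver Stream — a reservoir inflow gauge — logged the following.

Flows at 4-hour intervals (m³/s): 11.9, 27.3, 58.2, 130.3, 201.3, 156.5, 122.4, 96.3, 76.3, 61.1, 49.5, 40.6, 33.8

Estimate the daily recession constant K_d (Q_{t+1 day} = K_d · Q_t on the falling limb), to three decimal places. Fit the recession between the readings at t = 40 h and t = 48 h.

K_d ≈ 0.318

Between t = 40 h and t = 48 h the flow falls from 49.5 to 33.8 m³/s over 2×4 h = 8 h.
Per-interval ratio K = (33.8/49.5)^(1/2) = 0.8263; K_d = K^(24/4) = 0.318.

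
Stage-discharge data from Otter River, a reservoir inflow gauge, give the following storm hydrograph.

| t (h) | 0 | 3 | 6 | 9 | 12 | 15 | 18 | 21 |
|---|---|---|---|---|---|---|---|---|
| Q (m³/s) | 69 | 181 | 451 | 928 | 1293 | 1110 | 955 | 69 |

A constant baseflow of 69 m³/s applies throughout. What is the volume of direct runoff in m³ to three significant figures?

Direct-runoff ordinates (Q − Q_b): 0.0, 112.0, 382.0, 859.0, 1224.0, 1041.0, 886.0, 0.0 m³/s.
ΣQ_DR = 4504 m³/s.
With Δt = 3 h = 10800 s, V = ΣQ_DR · Δt = 4504 × 10800 = 4.86 × 10^7 m³.

V ≈ 4.86 × 10^7 m³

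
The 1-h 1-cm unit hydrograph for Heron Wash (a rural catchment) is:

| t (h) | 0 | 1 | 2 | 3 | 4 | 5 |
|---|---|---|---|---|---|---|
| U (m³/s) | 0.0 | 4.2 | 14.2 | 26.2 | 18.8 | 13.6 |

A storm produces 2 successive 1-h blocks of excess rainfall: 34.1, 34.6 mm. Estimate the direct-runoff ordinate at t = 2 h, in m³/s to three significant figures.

By discrete convolution, Q_j = Σ (P_i / 10 mm) · U_{j−i}.
At t = 2 h (j=2): Q = (34.1/10)·14.2 + (34.6/10)·4.2 = 63.0 m³/s.

Q ≈ 63.0 m³/s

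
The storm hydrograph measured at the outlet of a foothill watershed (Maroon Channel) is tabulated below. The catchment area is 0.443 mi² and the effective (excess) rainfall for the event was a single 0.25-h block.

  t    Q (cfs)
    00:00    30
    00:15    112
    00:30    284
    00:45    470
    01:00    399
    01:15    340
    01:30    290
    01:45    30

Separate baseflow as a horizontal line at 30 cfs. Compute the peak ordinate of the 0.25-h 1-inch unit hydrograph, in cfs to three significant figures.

Direct runoff: 0.0, 82.0, 254.0, 440.0, 369.0, 310.0, 260.0, 0.0 cfs; ΣQ_DR = 1715 cfs, peak = 440.0 cfs.
Runoff depth d = ΣQ_DR·Δt / A = 1715 × 900 / (0.443 mi²) = 1.500 in.
The 1-inch UH is the DRH scaled by (1 in)/d, so U_p = 440.0 × 1/1.500 = 293 cfs.

U_p ≈ 293 cfs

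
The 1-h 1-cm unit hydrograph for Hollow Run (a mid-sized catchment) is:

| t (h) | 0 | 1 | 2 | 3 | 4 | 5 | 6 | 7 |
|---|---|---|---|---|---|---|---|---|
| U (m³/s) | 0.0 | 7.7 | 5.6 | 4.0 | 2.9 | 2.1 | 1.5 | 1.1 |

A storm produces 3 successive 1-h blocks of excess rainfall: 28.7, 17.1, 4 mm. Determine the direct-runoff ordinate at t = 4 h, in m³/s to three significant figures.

By discrete convolution, Q_j = Σ (P_i / 10 mm) · U_{j−i}.
At t = 4 h (j=4): Q = (28.7/10)·2.9 + (17.1/10)·4.0 + (4/10)·5.6 = 17.4 m³/s.

Q ≈ 17.4 m³/s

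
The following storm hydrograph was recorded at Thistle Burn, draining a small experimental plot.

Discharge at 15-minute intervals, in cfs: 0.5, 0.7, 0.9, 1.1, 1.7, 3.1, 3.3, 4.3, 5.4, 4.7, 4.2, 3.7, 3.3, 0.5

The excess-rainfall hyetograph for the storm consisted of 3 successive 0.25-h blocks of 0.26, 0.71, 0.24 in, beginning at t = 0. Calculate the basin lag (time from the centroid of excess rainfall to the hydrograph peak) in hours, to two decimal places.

Centroid of excess rainfall: t_c = Σ P_i·t̄_i / ΣP_i = 0.3709 h (block centres at 0.125, 0.375, 0.625 h).
Hydrograph peak occurs at t = 2 h, so basin lag t_L = 2 − 0.3709 = 1.63 h.

t_L ≈ 1.63 h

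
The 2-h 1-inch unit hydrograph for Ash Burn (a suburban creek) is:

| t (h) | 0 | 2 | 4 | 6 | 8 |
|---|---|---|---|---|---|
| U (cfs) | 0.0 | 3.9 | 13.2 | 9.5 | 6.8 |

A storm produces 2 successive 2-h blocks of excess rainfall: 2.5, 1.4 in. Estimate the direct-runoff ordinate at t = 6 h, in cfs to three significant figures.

By discrete convolution, Q_j = Σ (P_i / 1 in) · U_{j−i}.
At t = 6 h (j=3): Q = (2.5/1)·9.5 + (1.4/1)·13.2 = 42.2 cfs.

Q ≈ 42.2 cfs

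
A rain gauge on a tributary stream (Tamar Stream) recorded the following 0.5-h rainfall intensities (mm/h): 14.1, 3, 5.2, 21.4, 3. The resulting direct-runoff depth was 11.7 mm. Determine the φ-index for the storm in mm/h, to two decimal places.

φ ≈ 6.05 mm/h

Only the 2 blocks with intensity above φ contribute runoff: 14.1, 21.4 mm/h.
Σ(I−φ)·Δt = d  ⇒  (14.1+21.4 − 2φ)·0.5 = 11.7
φ = (35.50 − 11.7/0.5) / 2 = 6.05 mm/h.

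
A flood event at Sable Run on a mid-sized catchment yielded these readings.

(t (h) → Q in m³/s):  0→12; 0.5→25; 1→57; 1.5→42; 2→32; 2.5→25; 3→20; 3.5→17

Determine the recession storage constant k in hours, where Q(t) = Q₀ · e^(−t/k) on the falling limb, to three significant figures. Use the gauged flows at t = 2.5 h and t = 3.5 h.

On the falling limb, Q drops from 25 to 17 m³/s between t = 2.5 h and t = 3.5 h (Δt = 1 h).
k = −Δt / ln(Q₂/Q₁) = −1 / ln(17/25) = 2.59 h.

k ≈ 2.59 h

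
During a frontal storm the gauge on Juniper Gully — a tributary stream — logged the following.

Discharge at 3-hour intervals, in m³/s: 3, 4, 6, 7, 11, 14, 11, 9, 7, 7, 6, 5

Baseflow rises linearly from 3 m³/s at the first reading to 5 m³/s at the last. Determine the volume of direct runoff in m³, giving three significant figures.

V ≈ 4.54 × 10^5 m³

Direct-runoff ordinates (Q − Q_b): 0.00, 0.82, 2.64, 3.45, 7.27, 10.09, 6.91, 4.73, 2.55, 2.36, 1.18, 0.00 m³/s.
ΣQ_DR = 42.00 m³/s.
With Δt = 3 h = 10800 s, V = ΣQ_DR · Δt = 42.00 × 10800 = 4.54 × 10^5 m³.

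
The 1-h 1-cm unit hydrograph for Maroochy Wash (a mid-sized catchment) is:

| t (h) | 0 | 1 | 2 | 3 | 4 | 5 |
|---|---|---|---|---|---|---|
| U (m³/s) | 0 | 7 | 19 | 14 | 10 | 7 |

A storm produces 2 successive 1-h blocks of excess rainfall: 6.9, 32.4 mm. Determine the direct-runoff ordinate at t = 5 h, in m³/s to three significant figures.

Q ≈ 37.2 m³/s

By discrete convolution, Q_j = Σ (P_i / 10 mm) · U_{j−i}.
At t = 5 h (j=5): Q = (6.9/10)·7 + (32.4/10)·10 = 37.2 m³/s.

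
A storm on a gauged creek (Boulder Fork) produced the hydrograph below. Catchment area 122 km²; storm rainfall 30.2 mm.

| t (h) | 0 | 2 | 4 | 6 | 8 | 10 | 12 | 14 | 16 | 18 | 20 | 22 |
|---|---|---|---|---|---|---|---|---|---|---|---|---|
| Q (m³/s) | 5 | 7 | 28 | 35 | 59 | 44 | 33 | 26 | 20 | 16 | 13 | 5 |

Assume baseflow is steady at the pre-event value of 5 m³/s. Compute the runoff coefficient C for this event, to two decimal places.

C ≈ 0.45

ΣQ_DR = 231.0 m³/s; V = ΣQ_DR·Δt = 1.663 × 10^6 m³.
Runoff depth d = V / A = 13.63 mm.
C = d / P = 13.63 / 30.2 = 0.45.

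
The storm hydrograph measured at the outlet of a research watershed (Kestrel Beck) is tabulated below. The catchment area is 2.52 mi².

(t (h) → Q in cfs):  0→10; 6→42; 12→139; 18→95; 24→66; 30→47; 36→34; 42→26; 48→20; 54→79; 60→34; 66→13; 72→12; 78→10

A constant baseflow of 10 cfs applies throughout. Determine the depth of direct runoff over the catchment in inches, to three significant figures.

Direct runoff: 0.0, 32.0, 129.0, 85.0, 56.0, 37.0, 24.0, 16.0, 10.0, 69.0, 24.0, 3.0, 2.0, 0.0 cfs; ΣQ_DR = 487.0 cfs.
V = ΣQ_DR · Δt = 487.0 × 21600 s = 1.052 × 10^7 ft³.
Over A = 2.52 mi², depth = V / A = 1.80 in.

d ≈ 1.80 in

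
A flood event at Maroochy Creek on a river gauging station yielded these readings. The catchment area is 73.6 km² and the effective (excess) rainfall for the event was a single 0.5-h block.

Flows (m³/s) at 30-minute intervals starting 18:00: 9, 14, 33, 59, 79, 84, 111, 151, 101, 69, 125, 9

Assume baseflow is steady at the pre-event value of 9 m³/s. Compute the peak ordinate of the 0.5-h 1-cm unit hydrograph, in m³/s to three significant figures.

Direct runoff: 0.0, 5.0, 24.0, 50.0, 70.0, 75.0, 102.0, 142.0, 92.0, 60.0, 116.0, 0.0 m³/s; ΣQ_DR = 736.0 m³/s, peak = 142.0 m³/s.
Runoff depth d = ΣQ_DR·Δt / A = 736.0 × 1800 / (73.6 km²) = 18.00 mm.
The 1-cm UH is the DRH scaled by (10 mm)/d, so U_p = 142.0 × 10/18.00 = 78.9 m³/s.

U_p ≈ 78.9 m³/s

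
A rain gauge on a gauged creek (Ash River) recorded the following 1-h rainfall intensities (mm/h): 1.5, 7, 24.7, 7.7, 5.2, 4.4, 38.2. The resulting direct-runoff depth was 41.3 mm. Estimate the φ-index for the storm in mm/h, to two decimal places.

φ ≈ 10.80 mm/h

Only the 2 blocks with intensity above φ contribute runoff: 24.7, 38.2 mm/h.
Σ(I−φ)·Δt = d  ⇒  (24.7+38.2 − 2φ)·1 = 41.3
φ = (62.90 − 41.3/1) / 2 = 10.80 mm/h.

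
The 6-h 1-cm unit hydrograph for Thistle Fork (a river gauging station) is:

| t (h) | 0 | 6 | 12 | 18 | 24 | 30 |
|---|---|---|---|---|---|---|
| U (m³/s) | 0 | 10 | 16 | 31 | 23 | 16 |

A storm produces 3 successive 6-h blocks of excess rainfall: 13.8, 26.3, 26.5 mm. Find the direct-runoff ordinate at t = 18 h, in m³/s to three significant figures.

By discrete convolution, Q_j = Σ (P_i / 10 mm) · U_{j−i}.
At t = 18 h (j=3): Q = (13.8/10)·31 + (26.3/10)·16 + (26.5/10)·10 = 111 m³/s.

Q ≈ 111 m³/s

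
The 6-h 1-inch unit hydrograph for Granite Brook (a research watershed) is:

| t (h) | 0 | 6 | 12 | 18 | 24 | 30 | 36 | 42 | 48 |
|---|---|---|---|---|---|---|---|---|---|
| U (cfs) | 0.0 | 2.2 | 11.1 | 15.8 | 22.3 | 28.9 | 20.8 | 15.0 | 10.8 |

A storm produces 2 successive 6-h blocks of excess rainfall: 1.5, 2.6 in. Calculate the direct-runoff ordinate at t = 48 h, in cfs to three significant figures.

By discrete convolution, Q_j = Σ (P_i / 1 in) · U_{j−i}.
At t = 48 h (j=8): Q = (1.5/1)·10.8 + (2.6/1)·15.0 = 55.2 cfs.

Q ≈ 55.2 cfs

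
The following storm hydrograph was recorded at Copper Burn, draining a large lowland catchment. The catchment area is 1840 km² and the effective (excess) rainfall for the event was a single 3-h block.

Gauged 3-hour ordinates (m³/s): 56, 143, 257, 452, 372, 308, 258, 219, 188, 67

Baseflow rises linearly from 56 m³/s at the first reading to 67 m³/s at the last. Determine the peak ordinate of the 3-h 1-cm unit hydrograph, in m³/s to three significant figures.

Direct runoff: 0.00, 85.78, 198.56, 392.33, 311.11, 245.89, 194.67, 154.44, 122.22, 0.00 m³/s; ΣQ_DR = 1705 m³/s, peak = 392.33 m³/s.
Runoff depth d = ΣQ_DR·Δt / A = 1705 × 10800 / (1840 km²) = 10.01 mm.
The 1-cm UH is the DRH scaled by (10 mm)/d, so U_p = 392.33 × 10/10.01 = 392 m³/s.

U_p ≈ 392 m³/s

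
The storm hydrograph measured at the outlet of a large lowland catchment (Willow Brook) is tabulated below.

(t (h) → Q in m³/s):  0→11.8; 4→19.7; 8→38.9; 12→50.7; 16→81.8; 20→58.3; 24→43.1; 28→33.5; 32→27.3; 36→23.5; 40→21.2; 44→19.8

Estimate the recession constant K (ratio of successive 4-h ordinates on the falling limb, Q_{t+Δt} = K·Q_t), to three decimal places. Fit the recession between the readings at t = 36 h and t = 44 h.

K ≈ 0.918

Using the recession-limb readings at t = 36 h and t = 44 h: Q falls from 23.5 to 19.8 m³/s over 2 intervals.
K = (Q₂/Q₁)^(1/2) = (19.8/23.5)^(1/2) = 0.918.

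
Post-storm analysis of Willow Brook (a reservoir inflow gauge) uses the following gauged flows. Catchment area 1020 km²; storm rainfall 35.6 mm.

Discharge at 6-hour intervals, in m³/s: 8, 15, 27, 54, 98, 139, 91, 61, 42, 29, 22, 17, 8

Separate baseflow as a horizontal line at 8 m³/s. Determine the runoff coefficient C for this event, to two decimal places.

ΣQ_DR = 507.0 m³/s; V = ΣQ_DR·Δt = 1.095 × 10^7 m³.
Runoff depth d = V / A = 10.74 mm.
C = d / P = 10.74 / 35.6 = 0.30.

C ≈ 0.30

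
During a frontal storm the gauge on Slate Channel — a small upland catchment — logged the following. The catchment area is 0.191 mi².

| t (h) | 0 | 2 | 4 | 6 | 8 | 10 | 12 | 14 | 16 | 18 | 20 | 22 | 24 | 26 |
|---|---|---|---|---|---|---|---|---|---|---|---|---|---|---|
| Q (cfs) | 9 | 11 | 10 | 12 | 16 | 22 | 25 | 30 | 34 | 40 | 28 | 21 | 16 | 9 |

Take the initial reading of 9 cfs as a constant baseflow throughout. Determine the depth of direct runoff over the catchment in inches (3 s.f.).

d ≈ 2.55 in

Direct runoff: 0.0, 2.0, 1.0, 3.0, 7.0, 13.0, 16.0, 21.0, 25.0, 31.0, 19.0, 12.0, 7.0, 0.0 cfs; ΣQ_DR = 157.0 cfs.
V = ΣQ_DR · Δt = 157.0 × 7200 s = 1.130 × 10^6 ft³.
Over A = 0.191 mi², depth = V / A = 2.55 in.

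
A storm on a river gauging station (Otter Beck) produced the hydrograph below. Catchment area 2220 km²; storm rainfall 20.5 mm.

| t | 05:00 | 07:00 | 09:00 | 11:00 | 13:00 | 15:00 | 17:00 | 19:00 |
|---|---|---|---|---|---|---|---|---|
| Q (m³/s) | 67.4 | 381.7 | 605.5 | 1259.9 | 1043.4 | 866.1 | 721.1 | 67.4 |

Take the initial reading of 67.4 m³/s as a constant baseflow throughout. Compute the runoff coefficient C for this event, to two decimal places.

ΣQ_DR = 4473 m³/s; V = ΣQ_DR·Δt = 3.221 × 10^7 m³.
Runoff depth d = V / A = 14.51 mm.
C = d / P = 14.51 / 20.5 = 0.71.

C ≈ 0.71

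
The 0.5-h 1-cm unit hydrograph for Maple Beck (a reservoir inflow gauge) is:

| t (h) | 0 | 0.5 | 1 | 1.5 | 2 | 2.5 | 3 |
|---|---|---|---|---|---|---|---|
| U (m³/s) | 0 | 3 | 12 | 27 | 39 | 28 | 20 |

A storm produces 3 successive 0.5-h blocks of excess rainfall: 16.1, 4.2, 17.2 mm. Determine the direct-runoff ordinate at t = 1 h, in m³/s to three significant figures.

By discrete convolution, Q_j = Σ (P_i / 10 mm) · U_{j−i}.
At t = 1 h (j=2): Q = (16.1/10)·12 + (4.2/10)·3 + (17.2/10)·0 = 20.6 m³/s.

Q ≈ 20.6 m³/s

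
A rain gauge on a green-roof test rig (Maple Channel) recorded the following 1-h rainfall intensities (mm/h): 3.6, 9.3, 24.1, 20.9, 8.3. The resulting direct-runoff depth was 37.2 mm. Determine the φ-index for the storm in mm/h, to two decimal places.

Only the 4 blocks with intensity above φ contribute runoff: 9.3, 24.1, 20.9, 8.3 mm/h.
Σ(I−φ)·Δt = d  ⇒  (9.3+24.1+20.9+8.3 − 4φ)·1 = 37.2
φ = (62.60 − 37.2/1) / 4 = 6.35 mm/h.

φ ≈ 6.35 mm/h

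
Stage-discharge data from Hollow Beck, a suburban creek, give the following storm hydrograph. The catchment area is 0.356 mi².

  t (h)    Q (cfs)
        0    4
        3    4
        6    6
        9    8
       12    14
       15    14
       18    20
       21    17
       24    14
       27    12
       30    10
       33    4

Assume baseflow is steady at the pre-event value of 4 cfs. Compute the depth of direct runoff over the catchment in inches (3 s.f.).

d ≈ 1.03 in

Direct runoff: 0.0, 0.0, 2.0, 4.0, 10.0, 10.0, 16.0, 13.0, 10.0, 8.0, 6.0, 0.0 cfs; ΣQ_DR = 79.00 cfs.
V = ΣQ_DR · Δt = 79.00 × 10800 s = 8.532 × 10^5 ft³.
Over A = 0.356 mi², depth = V / A = 1.03 in.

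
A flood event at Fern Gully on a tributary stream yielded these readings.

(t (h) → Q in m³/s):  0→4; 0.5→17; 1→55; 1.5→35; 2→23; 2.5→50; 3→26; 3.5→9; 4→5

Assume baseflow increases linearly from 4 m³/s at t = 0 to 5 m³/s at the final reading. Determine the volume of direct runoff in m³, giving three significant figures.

V ≈ 3.30 × 10^5 m³

Direct-runoff ordinates (Q − Q_b): 0.00, 12.88, 50.75, 30.62, 18.50, 45.38, 21.25, 4.12, 0.00 m³/s.
ΣQ_DR = 183.5 m³/s.
With Δt = 0.5 h = 1800 s, V = ΣQ_DR · Δt = 183.5 × 1800 = 3.30 × 10^5 m³.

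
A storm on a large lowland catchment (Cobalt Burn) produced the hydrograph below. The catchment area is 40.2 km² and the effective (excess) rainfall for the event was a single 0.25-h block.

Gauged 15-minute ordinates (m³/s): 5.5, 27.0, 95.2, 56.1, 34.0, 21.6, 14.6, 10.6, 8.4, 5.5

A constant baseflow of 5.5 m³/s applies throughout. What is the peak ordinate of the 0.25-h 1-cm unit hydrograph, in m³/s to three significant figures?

U_p ≈ 179 m³/s

Direct runoff: 0.0, 21.5, 89.7, 50.6, 28.5, 16.1, 9.1, 5.1, 2.9, 0.0 m³/s; ΣQ_DR = 223.5 m³/s, peak = 89.7 m³/s.
Runoff depth d = ΣQ_DR·Δt / A = 223.5 × 900 / (40.2 km²) = 5.004 mm.
The 1-cm UH is the DRH scaled by (10 mm)/d, so U_p = 89.7 × 10/5.004 = 179 m³/s.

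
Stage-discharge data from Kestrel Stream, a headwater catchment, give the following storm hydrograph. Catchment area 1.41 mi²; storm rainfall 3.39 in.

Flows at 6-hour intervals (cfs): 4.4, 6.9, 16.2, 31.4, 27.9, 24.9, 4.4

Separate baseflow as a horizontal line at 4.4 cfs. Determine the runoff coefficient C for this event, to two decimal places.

ΣQ_DR = 85.30 cfs; V = ΣQ_DR·Δt = 1.842 × 10^6 ft³.
Runoff depth d = V / A = 0.5625 in.
C = d / P = 0.5625 / 3.39 = 0.17.

C ≈ 0.17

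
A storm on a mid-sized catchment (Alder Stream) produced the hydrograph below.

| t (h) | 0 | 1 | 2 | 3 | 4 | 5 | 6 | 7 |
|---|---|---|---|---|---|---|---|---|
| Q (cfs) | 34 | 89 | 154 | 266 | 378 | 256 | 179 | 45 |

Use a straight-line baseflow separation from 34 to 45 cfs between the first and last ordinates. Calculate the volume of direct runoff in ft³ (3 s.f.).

V ≈ 3.91 × 10^6 ft³

Direct-runoff ordinates (Q − Q_b): 0.00, 53.43, 116.86, 227.29, 337.71, 214.14, 135.57, 0.00 cfs.
ΣQ_DR = 1085 cfs.
With Δt = 1 h = 3600 s, V = ΣQ_DR · Δt = 1085 × 3600 = 3.91 × 10^6 ft³.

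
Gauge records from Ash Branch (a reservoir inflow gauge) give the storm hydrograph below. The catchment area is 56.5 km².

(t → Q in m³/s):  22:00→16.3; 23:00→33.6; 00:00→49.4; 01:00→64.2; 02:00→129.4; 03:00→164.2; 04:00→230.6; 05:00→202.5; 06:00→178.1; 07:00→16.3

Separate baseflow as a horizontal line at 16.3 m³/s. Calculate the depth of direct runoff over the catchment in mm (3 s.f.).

d ≈ 58.7 mm

Direct runoff: 0.0, 17.3, 33.1, 47.9, 113.1, 147.9, 214.3, 186.2, 161.8, 0.0 m³/s; ΣQ_DR = 921.6 m³/s.
V = ΣQ_DR · Δt = 921.6 × 3600 s = 3.318 × 10^6 m³.
Over A = 56.5 km², depth = V / A = 58.7 mm.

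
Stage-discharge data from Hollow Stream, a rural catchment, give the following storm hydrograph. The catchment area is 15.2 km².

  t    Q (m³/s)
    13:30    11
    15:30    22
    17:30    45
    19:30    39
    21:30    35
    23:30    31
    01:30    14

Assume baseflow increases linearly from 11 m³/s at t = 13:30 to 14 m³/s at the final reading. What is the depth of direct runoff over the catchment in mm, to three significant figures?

d ≈ 51.9 mm

Direct runoff: 0.00, 10.50, 33.00, 26.50, 22.00, 17.50, 0.00 m³/s; ΣQ_DR = 109.5 m³/s.
V = ΣQ_DR · Δt = 109.5 × 7200 s = 7.884 × 10^5 m³.
Over A = 15.2 km², depth = V / A = 51.9 mm.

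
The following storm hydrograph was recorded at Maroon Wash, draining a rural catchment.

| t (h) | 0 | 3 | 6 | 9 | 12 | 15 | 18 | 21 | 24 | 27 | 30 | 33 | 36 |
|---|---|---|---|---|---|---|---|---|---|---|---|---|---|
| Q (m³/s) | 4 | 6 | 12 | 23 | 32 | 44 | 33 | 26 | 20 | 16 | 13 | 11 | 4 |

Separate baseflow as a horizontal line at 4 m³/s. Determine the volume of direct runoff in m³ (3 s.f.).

Direct-runoff ordinates (Q − Q_b): 0.0, 2.0, 8.0, 19.0, 28.0, 40.0, 29.0, 22.0, 16.0, 12.0, 9.0, 7.0, 0.0 m³/s.
ΣQ_DR = 192.0 m³/s.
With Δt = 3 h = 10800 s, V = ΣQ_DR · Δt = 192.0 × 10800 = 2.07 × 10^6 m³.

V ≈ 2.07 × 10^6 m³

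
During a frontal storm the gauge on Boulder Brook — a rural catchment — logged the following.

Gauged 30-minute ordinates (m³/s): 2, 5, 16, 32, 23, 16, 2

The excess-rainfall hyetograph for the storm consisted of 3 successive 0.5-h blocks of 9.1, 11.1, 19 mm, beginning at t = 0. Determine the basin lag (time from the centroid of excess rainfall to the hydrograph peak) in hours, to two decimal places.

t_L ≈ 0.62 h

Centroid of excess rainfall: t_c = Σ P_i·t̄_i / ΣP_i = 0.8763 h (block centres at 0.25, 0.75, 1.25 h).
Hydrograph peak occurs at t = 1.5 h, so basin lag t_L = 1.5 − 0.8763 = 0.62 h.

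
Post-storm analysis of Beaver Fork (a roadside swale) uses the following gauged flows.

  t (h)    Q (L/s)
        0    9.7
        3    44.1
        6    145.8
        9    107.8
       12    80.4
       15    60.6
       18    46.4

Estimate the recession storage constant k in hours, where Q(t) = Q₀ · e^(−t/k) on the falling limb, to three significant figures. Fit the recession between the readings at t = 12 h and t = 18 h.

k ≈ 10.9 h

On the falling limb, Q drops from 80.4 to 46.4 L/s between t = 12 h and t = 18 h (Δt = 6 h).
k = −Δt / ln(Q₂/Q₁) = −6 / ln(46.4/80.4) = 10.9 h.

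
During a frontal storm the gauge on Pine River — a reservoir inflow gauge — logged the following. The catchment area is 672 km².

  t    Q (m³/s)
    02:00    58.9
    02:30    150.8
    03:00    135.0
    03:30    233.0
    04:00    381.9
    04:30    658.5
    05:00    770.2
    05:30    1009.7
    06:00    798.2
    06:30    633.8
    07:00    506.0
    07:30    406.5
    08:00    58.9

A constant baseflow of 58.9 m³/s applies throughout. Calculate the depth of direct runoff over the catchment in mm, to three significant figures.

Direct runoff: 0.0, 91.9, 76.1, 174.1, 323.0, 599.6, 711.3, 950.8, 739.3, 574.9, 447.1, 347.6, 0.0 m³/s; ΣQ_DR = 5036 m³/s.
V = ΣQ_DR · Δt = 5036 × 1800 s = 9.064 × 10^6 m³.
Over A = 672 km², depth = V / A = 13.5 mm.

d ≈ 13.5 mm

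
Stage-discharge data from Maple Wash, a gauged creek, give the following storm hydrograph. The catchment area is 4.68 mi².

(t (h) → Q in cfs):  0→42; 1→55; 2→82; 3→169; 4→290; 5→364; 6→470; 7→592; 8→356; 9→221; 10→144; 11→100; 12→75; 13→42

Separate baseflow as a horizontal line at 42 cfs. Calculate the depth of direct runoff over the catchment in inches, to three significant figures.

d ≈ 0.799 in

Direct runoff: 0.0, 13.0, 40.0, 127.0, 248.0, 322.0, 428.0, 550.0, 314.0, 179.0, 102.0, 58.0, 33.0, 0.0 cfs; ΣQ_DR = 2414 cfs.
V = ΣQ_DR · Δt = 2414 × 3600 s = 8.690 × 10^6 ft³.
Over A = 4.68 mi², depth = V / A = 0.799 in.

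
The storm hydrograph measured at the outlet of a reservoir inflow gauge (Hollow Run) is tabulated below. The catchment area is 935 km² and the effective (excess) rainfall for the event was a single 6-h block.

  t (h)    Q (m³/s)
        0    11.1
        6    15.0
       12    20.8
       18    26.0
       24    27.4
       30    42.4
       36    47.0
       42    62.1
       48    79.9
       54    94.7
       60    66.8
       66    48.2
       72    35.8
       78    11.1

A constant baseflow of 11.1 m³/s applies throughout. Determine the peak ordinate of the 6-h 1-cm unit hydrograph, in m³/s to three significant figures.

Direct runoff: 0.0, 3.9, 9.7, 14.9, 16.3, 31.3, 35.9, 51.0, 68.8, 83.6, 55.7, 37.1, 24.7, 0.0 m³/s; ΣQ_DR = 432.9 m³/s, peak = 83.6 m³/s.
Runoff depth d = ΣQ_DR·Δt / A = 432.9 × 21600 / (935 km²) = 10.00 mm.
The 1-cm UH is the DRH scaled by (10 mm)/d, so U_p = 83.6 × 10/10.00 = 83.6 m³/s.

U_p ≈ 83.6 m³/s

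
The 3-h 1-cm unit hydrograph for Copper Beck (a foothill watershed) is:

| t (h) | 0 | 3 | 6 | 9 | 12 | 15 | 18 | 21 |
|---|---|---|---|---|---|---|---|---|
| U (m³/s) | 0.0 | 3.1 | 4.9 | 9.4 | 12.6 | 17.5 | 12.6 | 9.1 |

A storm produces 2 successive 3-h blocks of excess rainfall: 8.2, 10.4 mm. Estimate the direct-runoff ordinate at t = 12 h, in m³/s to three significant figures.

By discrete convolution, Q_j = Σ (P_i / 10 mm) · U_{j−i}.
At t = 12 h (j=4): Q = (8.2/10)·12.6 + (10.4/10)·9.4 = 20.1 m³/s.

Q ≈ 20.1 m³/s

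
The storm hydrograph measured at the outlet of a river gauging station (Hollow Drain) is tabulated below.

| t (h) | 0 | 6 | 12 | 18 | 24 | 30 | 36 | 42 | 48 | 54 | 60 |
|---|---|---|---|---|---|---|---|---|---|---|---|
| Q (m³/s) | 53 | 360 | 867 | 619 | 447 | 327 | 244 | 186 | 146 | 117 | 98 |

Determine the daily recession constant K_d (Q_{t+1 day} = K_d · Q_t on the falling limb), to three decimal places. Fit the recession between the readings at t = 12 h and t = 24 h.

Between t = 12 h and t = 24 h the flow falls from 867 to 447 m³/s over 2×6 h = 12 h.
Per-interval ratio K = (447/867)^(1/2) = 0.7180; K_d = K^(24/6) = 0.266.

K_d ≈ 0.266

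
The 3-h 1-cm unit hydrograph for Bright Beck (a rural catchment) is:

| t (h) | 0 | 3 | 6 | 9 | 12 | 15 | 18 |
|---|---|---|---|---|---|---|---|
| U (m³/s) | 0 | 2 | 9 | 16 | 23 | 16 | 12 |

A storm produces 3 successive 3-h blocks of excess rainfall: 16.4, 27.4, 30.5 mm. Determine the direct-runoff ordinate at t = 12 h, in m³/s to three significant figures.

By discrete convolution, Q_j = Σ (P_i / 10 mm) · U_{j−i}.
At t = 12 h (j=4): Q = (16.4/10)·23 + (27.4/10)·16 + (30.5/10)·9 = 109 m³/s.

Q ≈ 109 m³/s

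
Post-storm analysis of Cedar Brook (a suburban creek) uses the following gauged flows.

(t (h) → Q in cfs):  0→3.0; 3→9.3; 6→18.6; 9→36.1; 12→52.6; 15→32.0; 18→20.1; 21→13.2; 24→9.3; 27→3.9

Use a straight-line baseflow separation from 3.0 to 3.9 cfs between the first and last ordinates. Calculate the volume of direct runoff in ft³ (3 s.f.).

V ≈ 1.77 × 10^6 ft³

Direct-runoff ordinates (Q − Q_b): 0.00, 6.20, 15.40, 32.80, 49.20, 28.50, 16.50, 9.50, 5.50, 0.00 cfs.
ΣQ_DR = 163.6 cfs.
With Δt = 3 h = 10800 s, V = ΣQ_DR · Δt = 163.6 × 10800 = 1.77 × 10^6 ft³.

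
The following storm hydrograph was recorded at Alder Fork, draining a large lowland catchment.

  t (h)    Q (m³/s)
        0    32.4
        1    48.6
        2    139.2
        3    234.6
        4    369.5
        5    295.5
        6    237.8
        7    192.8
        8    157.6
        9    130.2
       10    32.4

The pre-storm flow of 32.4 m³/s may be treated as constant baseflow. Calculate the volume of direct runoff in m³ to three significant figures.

V ≈ 5.45 × 10^6 m³

Direct-runoff ordinates (Q − Q_b): 0.0, 16.2, 106.8, 202.2, 337.1, 263.1, 205.4, 160.4, 125.2, 97.8, 0.0 m³/s.
ΣQ_DR = 1514 m³/s.
With Δt = 1 h = 3600 s, V = ΣQ_DR · Δt = 1514 × 3600 = 5.45 × 10^6 m³.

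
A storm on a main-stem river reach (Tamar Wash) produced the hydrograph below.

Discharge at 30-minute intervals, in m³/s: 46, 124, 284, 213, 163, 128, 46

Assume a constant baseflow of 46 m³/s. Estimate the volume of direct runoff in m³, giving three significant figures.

V ≈ 1.23 × 10^6 m³

Direct-runoff ordinates (Q − Q_b): 0.0, 78.0, 238.0, 167.0, 117.0, 82.0, 0.0 m³/s.
ΣQ_DR = 682.0 m³/s.
With Δt = 0.5 h = 1800 s, V = ΣQ_DR · Δt = 682.0 × 1800 = 1.23 × 10^6 m³.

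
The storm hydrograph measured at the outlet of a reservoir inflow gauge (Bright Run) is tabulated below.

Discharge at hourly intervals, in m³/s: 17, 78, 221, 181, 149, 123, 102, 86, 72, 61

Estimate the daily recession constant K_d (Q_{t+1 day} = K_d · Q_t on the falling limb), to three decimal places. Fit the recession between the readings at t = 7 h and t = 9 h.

K_d ≈ 0.016

Between t = 7 h and t = 9 h the flow falls from 86 to 61 m³/s over 2×1 h = 2 h.
Per-interval ratio K = (61/86)^(1/2) = 0.8422; K_d = K^(24/1) = 0.016.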